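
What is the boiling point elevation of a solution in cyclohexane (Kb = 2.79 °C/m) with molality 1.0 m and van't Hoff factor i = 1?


ΔTb = Kb × m × i
= 2.79 × 1.0 × 1
= 2.79 °C

2.79 °C


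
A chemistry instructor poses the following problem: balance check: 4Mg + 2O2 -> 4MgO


Equation: 4Mg + 2O2 -> 4MgO
Check atoms: Mg: 4=4, O: 4=4
Balanced

Yes, balanced


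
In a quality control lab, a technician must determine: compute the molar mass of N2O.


M(N2O) = 2×14.01 + 1×16.0
= 28.02 + 16.0
= 44.02 g/mol

44.02 g/mol


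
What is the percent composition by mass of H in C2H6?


M(C2H6) = 2×12.01 + 6×1.008 = 30.068 g/mol
Mass of H = 6 × 1.008 = 6.048 g/mol
% H = 6.048/30.068 × 100 = 20.11%

20.11%


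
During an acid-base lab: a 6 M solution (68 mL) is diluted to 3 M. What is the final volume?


C1V1 = C2V2
6 × 68 = 3 × V2
V2 = 408/3 = 136.0 mL

136.0 mL


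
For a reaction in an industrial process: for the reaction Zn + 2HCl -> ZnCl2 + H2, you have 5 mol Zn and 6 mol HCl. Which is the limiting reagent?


Mole ratio available / coefficient:
  Zn: 5/1 = 5.000
  HCl: 6/2 = 3.000
Smaller ratio is limiting.

HCl


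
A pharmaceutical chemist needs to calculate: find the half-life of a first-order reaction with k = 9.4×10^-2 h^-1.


t½ = ln2/k = 0.693147/(9.4×10^-2 h^-1)
= 7.374 h

7.374 h


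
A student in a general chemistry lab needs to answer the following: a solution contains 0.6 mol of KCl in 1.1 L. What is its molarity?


M = n/V = 0.6/1.1 = 0.545 mol/L

0.545 M


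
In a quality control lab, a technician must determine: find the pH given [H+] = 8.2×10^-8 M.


pH = -log10([H+]) = -log10(8.2×10^-8)
= 8 - log10(8.2)
= 8 - 0.91
= 7.09

7.09


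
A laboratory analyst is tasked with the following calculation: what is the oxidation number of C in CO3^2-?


x + 3(-2) = -2, so x = +4
Oxidation number: +4

+4


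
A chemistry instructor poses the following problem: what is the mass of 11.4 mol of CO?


M(CO) = 28.01 g/mol
mass = n × M = 11.4 × 28.01 = 319.31 g

319.31 g


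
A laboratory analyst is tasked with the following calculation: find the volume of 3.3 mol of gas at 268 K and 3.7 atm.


PV = nRT  (R = 0.08206 L·atm/(mol·K))
V = nRT/P = 3.3×0.08206×268/3.7
= 19.615 L

19.615 L


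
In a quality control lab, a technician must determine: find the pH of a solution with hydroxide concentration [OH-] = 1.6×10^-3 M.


pOH = -log10([OH-]) = -log10(1.6×10^-3)
= 3 - log10(1.6) = 2.8
pH = 14 - pOH = 14 - 2.8 = 11.2

11.2


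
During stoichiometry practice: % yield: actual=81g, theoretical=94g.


% yield = actual/theoretical × 100
= 81/94 × 100
= 86.17%

86.17%


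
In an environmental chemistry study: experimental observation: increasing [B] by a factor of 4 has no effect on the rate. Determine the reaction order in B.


rate ∝ [B]^n
rate ∝ [B]^0
Order in B: 0

0


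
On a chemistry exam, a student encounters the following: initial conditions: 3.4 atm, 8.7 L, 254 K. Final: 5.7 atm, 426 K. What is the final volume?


P1V1/T1 = P2V2/T2
V2 = P1V1T2/(T1P2)
= 3.4×8.7×426/(254×5.7)
= 8.704 L

8.704 L


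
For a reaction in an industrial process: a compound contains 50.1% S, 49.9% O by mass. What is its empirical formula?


Assume 100 g sample. Moles of each element:
  S: 50.1/32.07 = 1.562 mol
  O: 49.9/16.0 = 3.119 mol
Divide by smallest (1.562):
  S: 1.562/1.562 = 1.0
  O: 3.119/1.562 = 2.0
Empirical formula: SO2

SO2


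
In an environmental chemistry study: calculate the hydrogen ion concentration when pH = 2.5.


[H+] = 10^(-pH) = 10^(-2.5)
= 3.16×10^-3 M

3.16×10^-3 M


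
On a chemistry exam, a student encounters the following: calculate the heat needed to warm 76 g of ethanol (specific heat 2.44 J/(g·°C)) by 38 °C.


q = mcΔT = 76 × 2.44 × 38
= 7046.72 J

7046.72 J


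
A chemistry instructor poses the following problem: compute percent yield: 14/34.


% yield = actual/theoretical × 100
= 14/34 × 100
= 41.18%

41.18%


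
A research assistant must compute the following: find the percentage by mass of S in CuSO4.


M(CuSO4) = 1×63.55 + 1×32.07 + 4×16.0 = 159.62 g/mol
Mass of S = 1 × 32.07 = 32.07 g/mol
% S = 32.07/159.62 × 100 = 20.09%

20.09%


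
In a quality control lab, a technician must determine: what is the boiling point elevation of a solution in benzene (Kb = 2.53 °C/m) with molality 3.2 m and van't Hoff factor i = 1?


ΔTb = Kb × m × i
= 2.53 × 3.2 × 1
= 8.096 °C

8.096 °C


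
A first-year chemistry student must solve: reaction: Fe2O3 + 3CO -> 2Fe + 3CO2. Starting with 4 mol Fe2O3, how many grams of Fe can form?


Mole ratio Fe:Fe2O3 = 2:1
n(Fe) = 4 × 2/1 = 8.000 mol
mass = 8.000 × 55.85 = 446.8 g

446.8 g


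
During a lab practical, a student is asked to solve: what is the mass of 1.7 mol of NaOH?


M(NaOH) = 40.0 g/mol
mass = n × M = 1.7 × 40.0 = 68.00 g

68.00 g


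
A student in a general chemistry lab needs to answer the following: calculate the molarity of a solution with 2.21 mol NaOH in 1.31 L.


M = n/V = 2.21/1.31 = 1.687 mol/L

1.687 M


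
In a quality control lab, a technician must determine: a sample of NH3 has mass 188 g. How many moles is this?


M(NH3) = 17.03 g/mol
n = mass/M = 188/17.03 = 11.0393 mol

11.0393 mol


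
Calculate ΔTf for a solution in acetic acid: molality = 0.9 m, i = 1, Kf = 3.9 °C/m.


ΔTf = Kf × m × i
= 3.9 × 0.9 × 1
= 3.51 °C

3.51 °C


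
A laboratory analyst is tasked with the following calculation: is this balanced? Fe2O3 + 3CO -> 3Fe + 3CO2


Equation: Fe2O3 + 3CO -> 3Fe + 3CO2
Check atoms: C: 3=3, Fe: 2≠3, O: 6=6
Not balanced

No, not balanced


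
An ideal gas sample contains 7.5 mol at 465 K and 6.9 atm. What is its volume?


PV = nRT  (R = 0.08206 L·atm/(mol·K))
V = nRT/P = 7.5×0.08206×465/6.9
= 41.476 L

41.476 L


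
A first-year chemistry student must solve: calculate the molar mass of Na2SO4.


M(Na2SO4) = 2×22.99 + 1×32.07 + 4×16.0
= 45.98 + 32.07 + 64.0
= 142.05 g/mol

142.05 g/mol


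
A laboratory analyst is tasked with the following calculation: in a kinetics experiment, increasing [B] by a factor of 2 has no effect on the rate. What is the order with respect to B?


rate ∝ [B]^n
rate ∝ [B]^0
Order in B: 0

0


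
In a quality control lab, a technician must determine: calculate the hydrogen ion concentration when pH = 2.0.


[H+] = 10^(-pH) = 10^(-2.0)
= 1.0×10^-2 M

1.0×10^-2 M


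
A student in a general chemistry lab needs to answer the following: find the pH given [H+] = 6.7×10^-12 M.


pH = -log10([H+]) = -log10(6.7×10^-12)
= 12 - log10(6.7)
= 12 - 0.83
= 11.17

11.17


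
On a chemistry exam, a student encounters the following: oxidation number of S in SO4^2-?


x + 4(-2) = -2, so x = +6
Oxidation number: +6

+6


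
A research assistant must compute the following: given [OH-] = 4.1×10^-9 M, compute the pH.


pOH = -log10([OH-]) = -log10(4.1×10^-9)
= 9 - log10(4.1) = 8.39
pH = 14 - pOH = 14 - 8.39 = 5.61

5.61


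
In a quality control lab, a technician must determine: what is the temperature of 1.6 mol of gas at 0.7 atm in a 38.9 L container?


PV = nRT  (R = 0.08206 L·atm/(mol·K))
T = PV/(nR) = 0.7×38.9/(1.6×0.08206)
= 27.23/0.131296
= 207.39 K

207.39 K


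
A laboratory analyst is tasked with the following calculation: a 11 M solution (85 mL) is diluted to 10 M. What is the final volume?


C1V1 = C2V2
11 × 85 = 10 × V2
V2 = 935/10 = 93.5 mL

93.5 mL


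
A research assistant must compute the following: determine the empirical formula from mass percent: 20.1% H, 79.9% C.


Assume 100 g sample. Moles of each element:
  H: 20.1/1.008 = 19.94 mol
  C: 79.9/12.01 = 6.653 mol
Divide by smallest (6.653):
  H: 19.94/6.653 = 3.0
  C: 6.653/6.653 = 1.0
Empirical formula: CH3

CH3


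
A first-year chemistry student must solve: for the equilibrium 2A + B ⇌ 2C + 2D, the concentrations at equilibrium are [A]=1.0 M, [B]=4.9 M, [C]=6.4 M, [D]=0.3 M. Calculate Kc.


Kc = [C]^2[D]^2/([A]^2[B])
= (6.4^2 × 0.3^2)/(1.0^2 × 4.9^1)
= 3.6864/4.9
= 0.7523

0.7523


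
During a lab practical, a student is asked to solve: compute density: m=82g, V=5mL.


ρ = mass/volume
= 82/5
= 16.4 g/mL

16.4 g/mL


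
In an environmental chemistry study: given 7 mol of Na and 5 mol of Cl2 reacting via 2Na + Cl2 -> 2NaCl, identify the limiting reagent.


Mole ratio available / coefficient:
  Na: 7/2 = 3.500
  Cl2: 5/1 = 5.000
Smaller ratio is limiting.

Na


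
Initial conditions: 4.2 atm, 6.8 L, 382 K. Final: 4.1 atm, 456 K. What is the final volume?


P1V1/T1 = P2V2/T2
V2 = P1V1T2/(T1P2)
= 4.2×6.8×456/(382×4.1)
= 8.315 L

8.315 L


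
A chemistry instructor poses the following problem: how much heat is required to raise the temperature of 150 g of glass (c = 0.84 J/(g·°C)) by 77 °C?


q = mcΔT = 150 × 0.84 × 77
= 9702.00 J

9702.00 J


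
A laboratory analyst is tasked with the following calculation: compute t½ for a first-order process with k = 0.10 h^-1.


t½ = ln2/k = 0.693147/(0.10 h^-1)
= 6.931 h

6.931 h


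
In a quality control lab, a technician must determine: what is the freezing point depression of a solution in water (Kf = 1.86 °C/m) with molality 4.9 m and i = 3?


ΔTf = Kf × m × i
= 1.86 × 4.9 × 3
= 27.342 °C

27.342 °C


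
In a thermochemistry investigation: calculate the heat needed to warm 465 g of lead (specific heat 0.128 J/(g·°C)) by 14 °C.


q = mcΔT = 465 × 0.128 × 14
= 833.28 J

833.28 J


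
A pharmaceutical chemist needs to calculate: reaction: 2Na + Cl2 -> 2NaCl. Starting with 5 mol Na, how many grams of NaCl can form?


Mole ratio NaCl:Na = 2:2
n(NaCl) = 5 × 2/2 = 5.000 mol
mass = 5.000 × 58.44 = 292.2 g

292.2 g


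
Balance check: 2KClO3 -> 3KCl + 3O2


Equation: 2KClO3 -> 3KCl + 3O2
Check atoms: Cl: 2≠3, K: 2≠3, O: 6=6
Not balanced

No, not balanced


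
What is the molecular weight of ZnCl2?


M(ZnCl2) = 1×65.38 + 2×35.45
= 65.38 + 70.9
= 136.28 g/mol

136.28 g/mol


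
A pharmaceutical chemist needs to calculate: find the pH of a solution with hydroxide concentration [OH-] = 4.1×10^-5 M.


pOH = -log10([OH-]) = -log10(4.1×10^-5)
= 5 - log10(4.1) = 4.39
pH = 14 - pOH = 14 - 4.39 = 9.61

9.61


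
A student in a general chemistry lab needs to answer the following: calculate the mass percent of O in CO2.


M(CO2) = 1×12.01 + 2×16.0 = 44.01 g/mol
Mass of O = 2 × 16.0 = 32.00 g/mol
% O = 32.00/44.01 × 100 = 72.71%

72.71%


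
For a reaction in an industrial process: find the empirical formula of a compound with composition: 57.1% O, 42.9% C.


Assume 100 g sample. Moles of each element:
  O: 57.1/16.0 = 3.569 mol
  C: 42.9/12.01 = 3.572 mol
Divide by smallest (3.569):
  O: 3.569/3.569 = 1.0
  C: 3.572/3.569 = 1.0
Empirical formula: CO

CO


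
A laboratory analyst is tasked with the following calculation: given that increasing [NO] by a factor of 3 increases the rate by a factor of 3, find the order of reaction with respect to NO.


rate ∝ [NO]^n
3^n = 3 → n = 1
Order in NO: 1

1


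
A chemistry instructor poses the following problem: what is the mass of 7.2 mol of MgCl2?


M(MgCl2) = 95.21 g/mol
mass = n × M = 7.2 × 95.21 = 685.51 g

685.51 g


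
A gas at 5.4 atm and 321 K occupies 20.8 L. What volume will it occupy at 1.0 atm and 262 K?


P1V1/T1 = P2V2/T2
V2 = P1V1T2/(T1P2)
= 5.4×20.8×262/(321×1.0)
= 91.676 L

91.676 L


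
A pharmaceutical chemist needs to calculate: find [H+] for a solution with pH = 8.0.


[H+] = 10^(-pH) = 10^(-8.0)
= 1.0×10^-8 M

1.0×10^-8 M


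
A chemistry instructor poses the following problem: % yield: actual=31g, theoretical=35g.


% yield = actual/theoretical × 100
= 31/35 × 100
= 88.57%

88.57%


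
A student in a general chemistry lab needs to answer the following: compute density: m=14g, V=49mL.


ρ = mass/volume
= 14/49
= 0.286 g/mL

0.286 g/mL


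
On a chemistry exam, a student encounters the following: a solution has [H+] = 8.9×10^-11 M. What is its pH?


pH = -log10([H+]) = -log10(8.9×10^-11)
= 11 - log10(8.9)
= 11 - 0.95
= 10.05

10.05


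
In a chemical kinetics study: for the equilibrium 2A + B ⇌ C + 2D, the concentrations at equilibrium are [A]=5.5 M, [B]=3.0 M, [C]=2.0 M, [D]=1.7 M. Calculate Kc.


Kc = [C][D]^2/([A]^2[B])
= (2.0^1 × 1.7^2)/(5.5^2 × 3.0^1)
= 5.78/90.75
= 0.06369

0.06369


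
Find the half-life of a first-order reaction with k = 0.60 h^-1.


t½ = ln2/k = 0.693147/(0.60 h^-1)
= 1.155 h

1.155 h


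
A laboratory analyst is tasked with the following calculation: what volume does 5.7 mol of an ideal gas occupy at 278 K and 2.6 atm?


PV = nRT  (R = 0.08206 L·atm/(mol·K))
V = nRT/P = 5.7×0.08206×278/2.6
= 50.012 L

50.012 L


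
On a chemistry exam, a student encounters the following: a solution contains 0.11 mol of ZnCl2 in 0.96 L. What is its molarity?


M = n/V = 0.11/0.96 = 0.115 mol/L

0.115 M


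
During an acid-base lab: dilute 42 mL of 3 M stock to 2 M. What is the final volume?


C1V1 = C2V2
3 × 42 = 2 × V2
V2 = 126/2 = 63.0 mL

63.0 mL


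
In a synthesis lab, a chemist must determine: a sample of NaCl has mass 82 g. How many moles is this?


M(NaCl) = 58.44 g/mol
n = mass/M = 82/58.44 = 1.4031 mol

1.4031 mol


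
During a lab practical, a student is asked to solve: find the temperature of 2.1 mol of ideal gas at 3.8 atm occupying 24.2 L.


PV = nRT  (R = 0.08206 L·atm/(mol·K))
T = PV/(nR) = 3.8×24.2/(2.1×0.08206)
= 91.96/0.172326
= 533.64 K

533.64 K


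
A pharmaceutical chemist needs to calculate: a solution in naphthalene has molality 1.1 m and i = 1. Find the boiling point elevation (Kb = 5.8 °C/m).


ΔTb = Kb × m × i
= 5.8 × 1.1 × 1
= 6.38 °C

6.38 °C


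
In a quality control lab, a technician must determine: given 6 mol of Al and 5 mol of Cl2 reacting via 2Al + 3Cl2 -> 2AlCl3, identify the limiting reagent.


Mole ratio available / coefficient:
  Al: 6/2 = 3.000
  Cl2: 5/3 = 1.667
Smaller ratio is limiting.

Cl2


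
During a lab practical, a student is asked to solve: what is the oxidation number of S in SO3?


x + 3(-2) = 0, so x = +6
Oxidation number: +6

+6


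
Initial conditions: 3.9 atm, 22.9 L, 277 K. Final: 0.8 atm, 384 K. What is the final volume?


P1V1/T1 = P2V2/T2
V2 = P1V1T2/(T1P2)
= 3.9×22.9×384/(277×0.8)
= 154.761 L

154.761 L


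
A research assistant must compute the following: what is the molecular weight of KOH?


M(KOH) = 1×39.1 + 1×16.0 + 1×1.008
= 39.1 + 16.0 + 1.01
= 56.11 g/mol

56.11 g/mol


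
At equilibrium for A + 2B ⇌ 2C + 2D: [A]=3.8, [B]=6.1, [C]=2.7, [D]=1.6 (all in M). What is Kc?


Kc = [C]^2[D]^2/([A][B]^2)
= (2.7^2 × 1.6^2)/(3.8^1 × 6.1^2)
= 18.6624/141.398
= 0.1320

0.1320


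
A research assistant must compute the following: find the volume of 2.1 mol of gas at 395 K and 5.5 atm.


PV = nRT  (R = 0.08206 L·atm/(mol·K))
V = nRT/P = 2.1×0.08206×395/5.5
= 12.376 L

12.376 L


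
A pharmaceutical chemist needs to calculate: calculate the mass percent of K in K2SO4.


M(K2SO4) = 2×39.1 + 1×32.07 + 4×16.0 = 174.27 g/mol
Mass of K = 2 × 39.1 = 78.20 g/mol
% K = 78.20/174.27 × 100 = 44.87%

44.87%


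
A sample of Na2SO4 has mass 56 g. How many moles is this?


M(Na2SO4) = 142.05 g/mol
n = mass/M = 56/142.05 = 0.3942 mol

0.3942 mol


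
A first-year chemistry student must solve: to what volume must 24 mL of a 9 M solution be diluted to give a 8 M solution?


C1V1 = C2V2
9 × 24 = 8 × V2
V2 = 216/8 = 27.0 mL

27.0 mL


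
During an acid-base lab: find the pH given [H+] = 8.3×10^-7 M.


pH = -log10([H+]) = -log10(8.3×10^-7)
= 7 - log10(8.3)
= 7 - 0.92
= 6.08

6.08


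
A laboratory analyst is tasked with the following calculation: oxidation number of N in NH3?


x + 3(+1) = 0, so x = -3
Oxidation number: -3

-3


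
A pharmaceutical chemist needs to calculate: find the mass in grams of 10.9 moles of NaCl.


M(NaCl) = 58.44 g/mol
mass = n × M = 10.9 × 58.44 = 637.00 g

637.00 g


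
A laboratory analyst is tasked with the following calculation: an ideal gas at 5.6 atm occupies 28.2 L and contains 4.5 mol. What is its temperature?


PV = nRT  (R = 0.08206 L·atm/(mol·K))
T = PV/(nR) = 5.6×28.2/(4.5×0.08206)
= 157.92/0.369270
= 427.65 K

427.65 K


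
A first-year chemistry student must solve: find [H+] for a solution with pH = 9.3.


[H+] = 10^(-pH) = 10^(-9.3)
= 5.01×10^-10 M

5.01×10^-10 M


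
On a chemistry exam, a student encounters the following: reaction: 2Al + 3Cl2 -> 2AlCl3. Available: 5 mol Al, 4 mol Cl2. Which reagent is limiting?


Mole ratio available / coefficient:
  Al: 5/2 = 2.500
  Cl2: 4/3 = 1.333
Smaller ratio is limiting.

Cl2


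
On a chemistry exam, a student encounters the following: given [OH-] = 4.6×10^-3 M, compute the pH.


pOH = -log10([OH-]) = -log10(4.6×10^-3)
= 3 - log10(4.6) = 2.34
pH = 14 - pOH = 14 - 2.34 = 11.66

11.66


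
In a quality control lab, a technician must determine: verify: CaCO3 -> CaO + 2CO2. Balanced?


Equation: CaCO3 -> CaO + 2CO2
Check atoms: C: 1≠2, Ca: 1=1, O: 3≠5
Not balanced

No, not balanced


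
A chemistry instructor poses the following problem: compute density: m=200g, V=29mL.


ρ = mass/volume
= 200/29
= 6.897 g/mL

6.897 g/mL


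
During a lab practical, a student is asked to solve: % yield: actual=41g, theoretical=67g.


% yield = actual/theoretical × 100
= 41/67 × 100
= 61.19%

61.19%


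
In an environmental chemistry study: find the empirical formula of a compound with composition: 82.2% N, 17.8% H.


Assume 100 g sample. Moles of each element:
  N: 82.2/14.01 = 5.867 mol
  H: 17.8/1.008 = 17.659 mol
Divide by smallest (5.867):
  N: 5.867/5.867 = 1.0
  H: 17.659/5.867 = 3.01
Empirical formula: NH3

NH3


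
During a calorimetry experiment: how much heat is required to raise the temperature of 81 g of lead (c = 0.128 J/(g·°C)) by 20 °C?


q = mcΔT = 81 × 0.128 × 20
= 207.36 J

207.36 J


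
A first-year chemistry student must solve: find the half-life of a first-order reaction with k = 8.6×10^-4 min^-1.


t½ = ln2/k = 0.693147/(8.6×10^-4 min^-1)
= 806.0 min

806.0 min


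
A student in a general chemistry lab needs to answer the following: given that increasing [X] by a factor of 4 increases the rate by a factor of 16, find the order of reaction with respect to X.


rate ∝ [X]^n
4^n = 16 → n = 2
Order in X: 2

2


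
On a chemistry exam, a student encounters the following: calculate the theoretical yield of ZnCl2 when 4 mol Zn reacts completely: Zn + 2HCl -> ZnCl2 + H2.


Mole ratio ZnCl2:Zn = 1:1
n(ZnCl2) = 4 × 1/1 = 4.000 mol
mass = 4.000 × 136.28 = 545.12 g

545.12 g


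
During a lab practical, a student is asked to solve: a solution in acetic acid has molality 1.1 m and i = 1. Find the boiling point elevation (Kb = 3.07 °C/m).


ΔTb = Kb × m × i
= 3.07 × 1.1 × 1
= 3.377 °C

3.377 °C


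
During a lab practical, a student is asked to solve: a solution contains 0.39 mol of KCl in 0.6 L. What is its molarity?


M = n/V = 0.39/0.6 = 0.650 mol/L

0.650 M


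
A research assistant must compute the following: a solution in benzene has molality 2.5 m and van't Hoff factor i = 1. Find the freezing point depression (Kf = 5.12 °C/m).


ΔTf = Kf × m × i
= 5.12 × 2.5 × 1
= 12.8 °C

12.8 °C


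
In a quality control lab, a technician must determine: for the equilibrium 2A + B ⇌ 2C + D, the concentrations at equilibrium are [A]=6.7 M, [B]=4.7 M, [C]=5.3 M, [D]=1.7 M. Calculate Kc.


Kc = [C]^2[D]/([A]^2[B])
= (5.3^2 × 1.7^1)/(6.7^2 × 4.7^1)
= 47.753/210.983
= 0.2263

0.2263


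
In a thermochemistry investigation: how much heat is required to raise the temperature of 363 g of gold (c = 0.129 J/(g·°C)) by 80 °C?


q = mcΔT = 363 × 0.129 × 80
= 3746.16 J

3746.16 J


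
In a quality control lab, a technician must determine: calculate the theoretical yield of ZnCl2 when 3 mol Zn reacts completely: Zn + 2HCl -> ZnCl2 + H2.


Mole ratio ZnCl2:Zn = 1:1
n(ZnCl2) = 3 × 1/1 = 3.000 mol
mass = 3.000 × 136.28 = 408.84 g

408.84 g


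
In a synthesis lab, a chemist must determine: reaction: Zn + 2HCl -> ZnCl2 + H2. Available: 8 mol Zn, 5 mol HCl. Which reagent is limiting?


Mole ratio available / coefficient:
  Zn: 8/1 = 8.000
  HCl: 5/2 = 2.500
Smaller ratio is limiting.

HCl


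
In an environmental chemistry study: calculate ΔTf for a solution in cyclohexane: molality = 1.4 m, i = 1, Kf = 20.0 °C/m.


ΔTf = Kf × m × i
= 20.0 × 1.4 × 1
= 28.0 °C

28.0 °C


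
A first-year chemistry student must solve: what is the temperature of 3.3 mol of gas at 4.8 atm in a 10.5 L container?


PV = nRT  (R = 0.08206 L·atm/(mol·K))
T = PV/(nR) = 4.8×10.5/(3.3×0.08206)
= 50.40/0.270798
= 186.12 K

186.12 K


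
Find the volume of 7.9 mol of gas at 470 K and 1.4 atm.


PV = nRT  (R = 0.08206 L·atm/(mol·K))
V = nRT/P = 7.9×0.08206×470/1.4
= 217.635 L

217.635 L


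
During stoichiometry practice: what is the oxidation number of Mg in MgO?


Group 2 metal: +2
Oxidation number: +2

+2


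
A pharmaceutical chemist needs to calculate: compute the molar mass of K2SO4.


M(K2SO4) = 2×39.1 + 1×32.07 + 4×16.0
= 78.2 + 32.07 + 64.0
= 174.27 g/mol

174.27 g/mol


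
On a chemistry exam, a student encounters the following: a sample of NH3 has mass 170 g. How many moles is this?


M(NH3) = 17.03 g/mol
n = mass/M = 170/17.03 = 9.9824 mol

9.9824 mol


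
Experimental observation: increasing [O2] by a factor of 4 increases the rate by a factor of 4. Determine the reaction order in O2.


rate ∝ [O2]^n
4^n = 4 → n = 1
Order in O2: 1

1


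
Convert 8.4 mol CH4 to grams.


M(CH4) = 16.04 g/mol
mass = n × M = 8.4 × 16.04 = 134.74 g

134.74 g


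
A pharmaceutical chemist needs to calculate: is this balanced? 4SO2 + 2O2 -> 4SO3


Equation: 4SO2 + 2O2 -> 4SO3
Check atoms: O: 12=12, S: 4=4
Balanced

Yes, balanced


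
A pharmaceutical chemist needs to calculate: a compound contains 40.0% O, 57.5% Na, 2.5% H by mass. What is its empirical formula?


Assume 100 g sample. Moles of each element:
  O: 40.0/16.0 = 2.5 mol
  Na: 57.5/22.99 = 2.501 mol
  H: 2.5/1.008 = 2.48 mol
Divide by smallest (2.48):
  O: 2.5/2.48 = 1.01
  Na: 2.501/2.48 = 1.01
  H: 2.48/2.48 = 1.0
Empirical formula: NaOH

NaOH


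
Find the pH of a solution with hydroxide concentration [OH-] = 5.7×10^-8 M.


pOH = -log10([OH-]) = -log10(5.7×10^-8)
= 8 - log10(5.7) = 7.24
pH = 14 - pOH = 14 - 7.24 = 6.76

6.76


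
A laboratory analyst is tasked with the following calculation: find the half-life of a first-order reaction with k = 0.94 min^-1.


t½ = ln2/k = 0.693147/(0.94 min^-1)
= 0.7374 min

0.7374 min


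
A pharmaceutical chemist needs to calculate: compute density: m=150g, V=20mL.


ρ = mass/volume
= 150/20
= 7.5 g/mL

7.5 g/mL


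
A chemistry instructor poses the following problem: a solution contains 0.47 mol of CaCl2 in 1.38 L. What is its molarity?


M = n/V = 0.47/1.38 = 0.341 mol/L

0.341 M


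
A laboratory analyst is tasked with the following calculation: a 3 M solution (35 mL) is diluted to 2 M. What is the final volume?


C1V1 = C2V2
3 × 35 = 2 × V2
V2 = 105/2 = 52.5 mL

52.5 mL


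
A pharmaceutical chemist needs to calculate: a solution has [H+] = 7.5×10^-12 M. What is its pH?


pH = -log10([H+]) = -log10(7.5×10^-12)
= 12 - log10(7.5)
= 12 - 0.88
= 11.12

11.12


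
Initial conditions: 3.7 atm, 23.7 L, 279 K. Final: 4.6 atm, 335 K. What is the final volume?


P1V1/T1 = P2V2/T2
V2 = P1V1T2/(T1P2)
= 3.7×23.7×335/(279×4.6)
= 22.889 L

22.889 L


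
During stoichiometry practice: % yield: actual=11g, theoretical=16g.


% yield = actual/theoretical × 100
= 11/16 × 100
= 68.75%

68.75%


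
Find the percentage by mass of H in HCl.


M(HCl) = 1×1.008 + 1×35.45 = 36.458 g/mol
Mass of H = 1 × 1.008 = 1.008 g/mol
% H = 1.008/36.458 × 100 = 2.76%

2.76%


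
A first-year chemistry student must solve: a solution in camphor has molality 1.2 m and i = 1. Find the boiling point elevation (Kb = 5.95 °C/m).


ΔTb = Kb × m × i
= 5.95 × 1.2 × 1
= 7.14 °C

7.14 °C


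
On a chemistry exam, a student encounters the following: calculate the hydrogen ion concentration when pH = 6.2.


[H+] = 10^(-pH) = 10^(-6.2)
= 6.31×10^-7 M

6.31×10^-7 M


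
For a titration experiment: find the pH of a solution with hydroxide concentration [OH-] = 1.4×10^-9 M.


pOH = -log10([OH-]) = -log10(1.4×10^-9)
= 9 - log10(1.4) = 8.85
pH = 14 - pOH = 14 - 8.85 = 5.15

5.15


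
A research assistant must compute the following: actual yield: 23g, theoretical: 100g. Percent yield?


% yield = actual/theoretical × 100
= 23/100 × 100
= 23.0%

23.0%


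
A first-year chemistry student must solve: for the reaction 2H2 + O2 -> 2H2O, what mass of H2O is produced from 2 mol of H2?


Mole ratio H2O:H2 = 2:2
n(H2O) = 2 × 2/2 = 2.000 mol
mass = 2.000 × 18.02 = 36.04 g

36.04 g


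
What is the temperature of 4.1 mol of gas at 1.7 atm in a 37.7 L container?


PV = nRT  (R = 0.08206 L·atm/(mol·K))
T = PV/(nR) = 1.7×37.7/(4.1×0.08206)
= 64.09/0.336446
= 190.49 K

190.49 K


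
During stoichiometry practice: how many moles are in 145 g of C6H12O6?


M(C6H12O6) = 180.16 g/mol
n = mass/M = 145/180.16 = 0.8048 mol

0.8048 mol


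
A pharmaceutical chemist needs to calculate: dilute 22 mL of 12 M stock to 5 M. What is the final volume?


C1V1 = C2V2
12 × 22 = 5 × V2
V2 = 264/5 = 52.8 mL

52.8 mL


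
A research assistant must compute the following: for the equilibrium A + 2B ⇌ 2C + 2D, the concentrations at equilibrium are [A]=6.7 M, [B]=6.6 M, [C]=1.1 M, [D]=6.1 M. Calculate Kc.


Kc = [C]^2[D]^2/([A][B]^2)
= (1.1^2 × 6.1^2)/(6.7^1 × 6.6^2)
= 45.0241/291.852
= 0.1543

0.1543


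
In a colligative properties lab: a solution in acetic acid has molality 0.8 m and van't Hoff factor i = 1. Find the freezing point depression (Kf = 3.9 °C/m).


ΔTf = Kf × m × i
= 3.9 × 0.8 × 1
= 3.12 °C

3.12 °C


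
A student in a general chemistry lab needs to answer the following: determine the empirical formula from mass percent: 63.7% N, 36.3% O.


Assume 100 g sample. Moles of each element:
  N: 63.7/14.01 = 4.547 mol
  O: 36.3/16.0 = 2.269 mol
Divide by smallest (2.269):
  N: 4.547/2.269 = 2.0
  O: 2.269/2.269 = 1.0
Empirical formula: N2O

N2O


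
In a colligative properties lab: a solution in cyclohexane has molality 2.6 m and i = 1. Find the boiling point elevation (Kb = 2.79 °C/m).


ΔTb = Kb × m × i
= 2.79 × 2.6 × 1
= 7.254 °C

7.254 °C


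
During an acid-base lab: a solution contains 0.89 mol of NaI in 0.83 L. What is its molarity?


M = n/V = 0.89/0.83 = 1.072 mol/L

1.072 M


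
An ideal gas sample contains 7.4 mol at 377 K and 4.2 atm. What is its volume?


PV = nRT  (R = 0.08206 L·atm/(mol·K))
V = nRT/P = 7.4×0.08206×377/4.2
= 54.507 L

54.507 L


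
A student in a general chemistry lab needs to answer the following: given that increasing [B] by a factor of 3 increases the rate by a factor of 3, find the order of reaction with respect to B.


rate ∝ [B]^n
3^n = 3 → n = 1
Order in B: 1

1


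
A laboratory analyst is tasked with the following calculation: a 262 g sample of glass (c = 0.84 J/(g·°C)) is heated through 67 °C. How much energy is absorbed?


q = mcΔT = 262 × 0.84 × 67
= 14745.36 J

14745.36 J


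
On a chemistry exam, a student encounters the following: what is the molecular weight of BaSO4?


M(BaSO4) = 1×137.33 + 1×32.07 + 4×16.0
= 137.33 + 32.07 + 64.0
= 233.4 g/mol

233.4 g/mol


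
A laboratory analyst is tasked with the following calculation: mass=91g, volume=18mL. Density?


ρ = mass/volume
= 91/18
= 5.056 g/mL

5.056 g/mL


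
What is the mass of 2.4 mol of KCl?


M(KCl) = 74.55 g/mol
mass = n × M = 2.4 × 74.55 = 178.92 g

178.92 g


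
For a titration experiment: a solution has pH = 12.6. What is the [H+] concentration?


[H+] = 10^(-pH) = 10^(-12.6)
= 2.51×10^-13 M

2.51×10^-13 M


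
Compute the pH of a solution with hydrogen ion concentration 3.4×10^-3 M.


pH = -log10([H+]) = -log10(3.4×10^-3)
= 3 - log10(3.4)
= 3 - 0.53
= 2.47

2.47


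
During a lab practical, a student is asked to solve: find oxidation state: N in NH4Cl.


x + 4(+1) + (-1) = 0, so x = -3
Oxidation number: -3

-3


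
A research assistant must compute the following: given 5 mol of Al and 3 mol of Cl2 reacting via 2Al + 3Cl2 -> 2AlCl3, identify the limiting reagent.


Mole ratio available / coefficient:
  Al: 5/2 = 2.500
  Cl2: 3/3 = 1.000
Smaller ratio is limiting.

Cl2


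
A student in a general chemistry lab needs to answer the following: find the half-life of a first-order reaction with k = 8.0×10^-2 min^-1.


t½ = ln2/k = 0.693147/(8.0×10^-2 min^-1)
= 8.664 min

8.664 min


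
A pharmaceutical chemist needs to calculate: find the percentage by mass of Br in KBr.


M(KBr) = 1×39.1 + 1×79.9 = 119.00 g/mol
Mass of Br = 1 × 79.9 = 79.90 g/mol
% Br = 79.90/119.00 × 100 = 67.14%

67.14%


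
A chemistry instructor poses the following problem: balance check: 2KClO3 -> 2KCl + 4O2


Equation: 2KClO3 -> 2KCl + 4O2
Check atoms: Cl: 2=2, K: 2=2, O: 6≠8
Not balanced

No, not balanced


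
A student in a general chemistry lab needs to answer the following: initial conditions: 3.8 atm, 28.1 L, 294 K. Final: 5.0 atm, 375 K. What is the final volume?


P1V1/T1 = P2V2/T2
V2 = P1V1T2/(T1P2)
= 3.8×28.1×375/(294×5.0)
= 27.24 L

27.24 L


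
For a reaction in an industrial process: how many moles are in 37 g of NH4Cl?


M(NH4Cl) = 53.49 g/mol
n = mass/M = 37/53.49 = 0.6917 mol

0.6917 mol


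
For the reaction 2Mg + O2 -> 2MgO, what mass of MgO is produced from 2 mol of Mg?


Mole ratio MgO:Mg = 2:2
n(MgO) = 2 × 2/2 = 2.000 mol
mass = 2.000 × 40.31 = 80.62 g

80.62 g


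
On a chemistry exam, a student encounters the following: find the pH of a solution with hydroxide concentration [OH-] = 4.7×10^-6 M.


pOH = -log10([OH-]) = -log10(4.7×10^-6)
= 6 - log10(4.7) = 5.33
pH = 14 - pOH = 14 - 5.33 = 8.67

8.67


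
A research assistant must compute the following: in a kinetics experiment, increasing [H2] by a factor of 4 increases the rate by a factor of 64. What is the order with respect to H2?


rate ∝ [H2]^n
4^n = 64 → n = 3
Order in H2: 3

3


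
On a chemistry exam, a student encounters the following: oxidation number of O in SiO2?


O is usually -2
Oxidation number: -2

-2


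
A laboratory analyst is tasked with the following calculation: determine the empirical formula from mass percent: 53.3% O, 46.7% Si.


Assume 100 g sample. Moles of each element:
  O: 53.3/16.0 = 3.331 mol
  Si: 46.7/28.09 = 1.663 mol
Divide by smallest (1.663):
  O: 3.331/1.663 = 2.0
  Si: 1.663/1.663 = 1.0
Empirical formula: SiO2

SiO2


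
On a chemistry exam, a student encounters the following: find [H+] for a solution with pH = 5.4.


[H+] = 10^(-pH) = 10^(-5.4)
= 3.98×10^-6 M

3.98×10^-6 M


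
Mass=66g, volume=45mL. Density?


ρ = mass/volume
= 66/45
= 1.467 g/mL

1.467 g/mL


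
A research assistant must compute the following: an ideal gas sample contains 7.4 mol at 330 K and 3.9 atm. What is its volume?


PV = nRT  (R = 0.08206 L·atm/(mol·K))
V = nRT/P = 7.4×0.08206×330/3.9
= 51.382 L

51.382 L


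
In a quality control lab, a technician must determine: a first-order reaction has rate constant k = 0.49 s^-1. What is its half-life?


t½ = ln2/k = 0.693147/(0.49 s^-1)
= 1.415 s

1.415 s


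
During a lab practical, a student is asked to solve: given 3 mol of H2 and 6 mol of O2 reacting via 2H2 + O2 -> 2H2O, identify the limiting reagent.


Mole ratio available / coefficient:
  H2: 3/2 = 1.500
  O2: 6/1 = 6.000
Smaller ratio is limiting.

H2


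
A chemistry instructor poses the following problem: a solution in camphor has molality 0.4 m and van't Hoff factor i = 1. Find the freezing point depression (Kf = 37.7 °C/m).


ΔTf = Kf × m × i
= 37.7 × 0.4 × 1
= 15.08 °C

15.08 °C


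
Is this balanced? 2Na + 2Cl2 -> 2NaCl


Equation: 2Na + 2Cl2 -> 2NaCl
Check atoms: Cl: 4≠2, Na: 2=2
Not balanced

No, not balanced


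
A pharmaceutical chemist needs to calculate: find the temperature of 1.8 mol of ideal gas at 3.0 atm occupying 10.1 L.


PV = nRT  (R = 0.08206 L·atm/(mol·K))
T = PV/(nR) = 3.0×10.1/(1.8×0.08206)
= 30.30/0.147708
= 205.13 K

205.13 K


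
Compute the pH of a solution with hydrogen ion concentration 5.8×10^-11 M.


pH = -log10([H+]) = -log10(5.8×10^-11)
= 11 - log10(5.8)
= 11 - 0.76
= 10.24

10.24


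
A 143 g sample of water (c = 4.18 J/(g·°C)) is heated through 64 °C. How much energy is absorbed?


q = mcΔT = 143 × 4.18 × 64
= 38255.36 J

38255.36 J


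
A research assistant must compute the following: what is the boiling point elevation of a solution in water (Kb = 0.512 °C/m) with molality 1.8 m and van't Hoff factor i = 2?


ΔTb = Kb × m × i
= 0.512 × 1.8 × 2
= 1.8432 °C

1.8432 °C


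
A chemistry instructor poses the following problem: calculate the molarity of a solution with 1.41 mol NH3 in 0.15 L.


M = n/V = 1.41/0.15 = 9.400 mol/L

9.400 M


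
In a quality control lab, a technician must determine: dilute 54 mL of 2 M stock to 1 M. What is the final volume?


C1V1 = C2V2
2 × 54 = 1 × V2
V2 = 108/1 = 108.0 mL

108.0 mL


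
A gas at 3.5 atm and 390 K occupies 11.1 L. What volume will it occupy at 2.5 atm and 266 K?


P1V1/T1 = P2V2/T2
V2 = P1V1T2/(T1P2)
= 3.5×11.1×266/(390×2.5)
= 10.599 L

10.599 L


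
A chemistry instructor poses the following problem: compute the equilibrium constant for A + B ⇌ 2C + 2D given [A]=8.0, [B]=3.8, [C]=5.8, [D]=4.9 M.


Kc = [C]^2[D]^2/([A][B])
= (5.8^2 × 4.9^2)/(8.0^1 × 3.8^1)
= 807.6964/30.4
= 26.57

26.57


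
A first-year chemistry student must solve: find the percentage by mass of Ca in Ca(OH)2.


M(Ca(OH)2) = 1×40.08 + 2×16.0 + 2×1.008 = 74.096 g/mol
Mass of Ca = 1 × 40.08 = 40.08 g/mol
% Ca = 40.08/74.096 × 100 = 54.09%

54.09%


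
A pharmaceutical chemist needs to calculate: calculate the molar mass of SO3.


M(SO3) = 1×32.07 + 3×16.0
= 32.07 + 48.0
= 80.07 g/mol

80.07 g/mol


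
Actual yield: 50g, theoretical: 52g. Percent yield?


% yield = actual/theoretical × 100
= 50/52 × 100
= 96.15%

96.15%


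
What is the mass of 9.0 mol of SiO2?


M(SiO2) = 60.09 g/mol
mass = n × M = 9.0 × 60.09 = 540.81 g

540.81 g


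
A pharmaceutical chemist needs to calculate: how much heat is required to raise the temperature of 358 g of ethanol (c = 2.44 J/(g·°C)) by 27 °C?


q = mcΔT = 358 × 2.44 × 27
= 23585.04 J

23585.04 J


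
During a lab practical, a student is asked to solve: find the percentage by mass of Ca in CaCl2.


M(CaCl2) = 1×40.08 + 2×35.45 = 110.98 g/mol
Mass of Ca = 1 × 40.08 = 40.08 g/mol
% Ca = 40.08/110.98 × 100 = 36.11%

36.11%


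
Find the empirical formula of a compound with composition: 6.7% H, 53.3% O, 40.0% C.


Assume 100 g sample. Moles of each element:
  H: 6.7/1.008 = 6.647 mol
  O: 53.3/16.0 = 3.331 mol
  C: 40.0/12.01 = 3.331 mol
Divide by smallest (3.331):
  H: 6.647/3.331 = 2.0
  O: 3.331/3.331 = 1.0
  C: 3.331/3.331 = 1.0
Empirical formula: CH2O

CH2O


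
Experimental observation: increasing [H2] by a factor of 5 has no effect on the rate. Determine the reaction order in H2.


rate ∝ [H2]^n
rate ∝ [H2]^0
Order in H2: 0

0


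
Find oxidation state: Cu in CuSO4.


Sulfate is -2, so Cu = +2
Oxidation number: +2

+2


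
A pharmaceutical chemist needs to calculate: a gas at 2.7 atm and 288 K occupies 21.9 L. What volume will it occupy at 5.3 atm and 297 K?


P1V1/T1 = P2V2/T2
V2 = P1V1T2/(T1P2)
= 2.7×21.9×297/(288×5.3)
= 11.505 L

11.505 L


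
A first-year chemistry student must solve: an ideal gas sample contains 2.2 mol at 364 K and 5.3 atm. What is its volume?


PV = nRT  (R = 0.08206 L·atm/(mol·K))
V = nRT/P = 2.2×0.08206×364/5.3
= 12.399 L

12.399 L


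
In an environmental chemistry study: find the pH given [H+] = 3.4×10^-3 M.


pH = -log10([H+]) = -log10(3.4×10^-3)
= 3 - log10(3.4)
= 3 - 0.53
= 2.47

2.47


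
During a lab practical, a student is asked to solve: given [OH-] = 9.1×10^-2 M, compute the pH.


pOH = -log10([OH-]) = -log10(9.1×10^-2)
= 2 - log10(9.1) = 1.04
pH = 14 - pOH = 14 - 1.04 = 12.96

12.96


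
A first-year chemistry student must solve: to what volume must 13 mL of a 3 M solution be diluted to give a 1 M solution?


C1V1 = C2V2
3 × 13 = 1 × V2
V2 = 39/1 = 39.0 mL

39.0 mL


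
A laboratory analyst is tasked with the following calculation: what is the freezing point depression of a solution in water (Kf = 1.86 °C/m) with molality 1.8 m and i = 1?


ΔTf = Kf × m × i
= 1.86 × 1.8 × 1
= 3.348 °C

3.348 °C


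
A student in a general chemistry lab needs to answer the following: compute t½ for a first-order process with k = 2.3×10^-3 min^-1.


t½ = ln2/k = 0.693147/(2.3×10^-3 min^-1)
= 301.4 min

301.4 min


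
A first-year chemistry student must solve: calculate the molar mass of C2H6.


M(C2H6) = 2×12.01 + 6×1.008
= 24.02 + 6.05
= 30.07 g/mol

30.07 g/mol


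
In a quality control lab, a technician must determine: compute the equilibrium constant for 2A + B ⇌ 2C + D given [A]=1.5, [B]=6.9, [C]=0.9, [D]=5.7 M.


Kc = [C]^2[D]/([A]^2[B])
= (0.9^2 × 5.7^1)/(1.5^2 × 6.9^1)
= 4.617/15.525
= 0.2974

0.2974


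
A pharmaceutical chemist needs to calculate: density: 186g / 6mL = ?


ρ = mass/volume
= 186/6
= 31.0 g/mL

31.0 g/mL


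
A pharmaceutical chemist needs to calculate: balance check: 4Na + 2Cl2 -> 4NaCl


Equation: 4Na + 2Cl2 -> 4NaCl
Check atoms: Cl: 4=4, Na: 4=4
Balanced

Yes, balanced


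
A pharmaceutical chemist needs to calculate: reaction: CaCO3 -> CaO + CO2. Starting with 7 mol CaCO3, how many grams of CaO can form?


Mole ratio CaO:CaCO3 = 1:1
n(CaO) = 7 × 1/1 = 7.000 mol
mass = 7.000 × 56.08 = 392.56 g

392.56 g


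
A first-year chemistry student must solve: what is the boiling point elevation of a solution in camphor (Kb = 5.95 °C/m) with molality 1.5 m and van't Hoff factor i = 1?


ΔTb = Kb × m × i
= 5.95 × 1.5 × 1
= 8.925 °C

8.925 °C


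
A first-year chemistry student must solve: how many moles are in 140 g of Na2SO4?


M(Na2SO4) = 142.05 g/mol
n = mass/M = 140/142.05 = 0.9856 mol

0.9856 mol


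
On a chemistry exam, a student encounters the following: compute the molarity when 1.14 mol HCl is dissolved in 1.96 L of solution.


M = n/V = 1.14/1.96 = 0.582 mol/L

0.582 M


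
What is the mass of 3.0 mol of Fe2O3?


M(Fe2O3) = 159.7 g/mol
mass = n × M = 3.0 × 159.7 = 479.10 g

479.10 g


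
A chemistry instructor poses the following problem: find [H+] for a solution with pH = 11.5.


[H+] = 10^(-pH) = 10^(-11.5)
= 3.16×10^-12 M

3.16×10^-12 M


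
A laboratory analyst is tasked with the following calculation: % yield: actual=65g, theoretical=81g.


% yield = actual/theoretical × 100
= 65/81 × 100
= 80.25%

80.25%


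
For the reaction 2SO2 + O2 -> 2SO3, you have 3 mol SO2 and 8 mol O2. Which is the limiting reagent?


Mole ratio available / coefficient:
  SO2: 3/2 = 1.500
  O2: 8/1 = 8.000
Smaller ratio is limiting.

SO2
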